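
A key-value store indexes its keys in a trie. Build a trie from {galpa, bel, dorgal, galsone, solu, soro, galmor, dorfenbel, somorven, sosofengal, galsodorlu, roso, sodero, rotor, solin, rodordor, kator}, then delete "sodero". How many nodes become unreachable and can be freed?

4

Walk "sodero" from the leaf back toward the root, removing each node that no remaining word uses.
The suffix "dero" (4 nodes) is used only by "sodero"; the node for "so" still has the child "l", so pruning stops there.
Nodes removed: 4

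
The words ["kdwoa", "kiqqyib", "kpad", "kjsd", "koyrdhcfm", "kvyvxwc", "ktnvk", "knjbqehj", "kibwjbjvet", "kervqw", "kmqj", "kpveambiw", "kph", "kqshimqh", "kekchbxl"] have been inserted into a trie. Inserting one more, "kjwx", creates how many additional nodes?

2

"kj" is already a path in the trie; the remaining "wx" must be added.
Each of the 2 remaining characters creates one node.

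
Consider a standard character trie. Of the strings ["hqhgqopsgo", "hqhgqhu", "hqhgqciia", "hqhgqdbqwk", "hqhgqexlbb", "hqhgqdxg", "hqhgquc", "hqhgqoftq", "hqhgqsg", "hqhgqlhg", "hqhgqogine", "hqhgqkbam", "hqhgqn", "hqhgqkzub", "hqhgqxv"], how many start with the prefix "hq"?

15

Filter for entries beginning with "hq":
Words under "hq": hqhgqciia, hqhgqdbqwk, hqhgqdxg, hqhgqexlbb, hqhgqhu, hqhgqkbam, hqhgqkzub, hqhgqlhg, hqhgqn, hqhgqoftq, hqhgqogine, hqhgqopsgo, hqhgqsg, hqhgquc, hqhgqxv
Count: 15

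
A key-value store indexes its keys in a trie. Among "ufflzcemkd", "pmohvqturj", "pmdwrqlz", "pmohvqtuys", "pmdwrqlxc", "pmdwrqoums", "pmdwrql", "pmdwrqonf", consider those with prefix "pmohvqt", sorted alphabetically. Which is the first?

DFS of the "pmohvqt" subtree visits, in order: "pmohvqturj", "pmohvqtuys"
The 1st is pmohvqturj.

pmohvqturj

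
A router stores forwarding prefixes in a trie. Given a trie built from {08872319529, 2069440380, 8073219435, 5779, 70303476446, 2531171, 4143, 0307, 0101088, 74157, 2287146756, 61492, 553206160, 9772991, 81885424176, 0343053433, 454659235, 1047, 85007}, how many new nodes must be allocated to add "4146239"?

Walking "4146239" from the root, the first 3 characters ("414") follow existing edges; "6" is the first miss.
So 7 − 3 = 4 new nodes.

4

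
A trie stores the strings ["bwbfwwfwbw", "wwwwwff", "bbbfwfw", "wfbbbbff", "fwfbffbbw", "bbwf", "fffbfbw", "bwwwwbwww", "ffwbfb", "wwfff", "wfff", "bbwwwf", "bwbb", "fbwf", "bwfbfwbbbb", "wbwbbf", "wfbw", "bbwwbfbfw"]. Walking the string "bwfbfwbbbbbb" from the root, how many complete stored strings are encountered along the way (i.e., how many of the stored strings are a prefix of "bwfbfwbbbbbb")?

Check each prefix of "bwfbfwbbbbbb" against the stored set — each match is an end-marker on the path.
Prefixes of the query that are stored words: "bwfbfwbbbb"
Count: 1

1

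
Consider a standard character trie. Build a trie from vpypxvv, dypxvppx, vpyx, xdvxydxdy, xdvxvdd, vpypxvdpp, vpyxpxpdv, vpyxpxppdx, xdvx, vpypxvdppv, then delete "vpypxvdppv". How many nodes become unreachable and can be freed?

1

After clearing the end-marker at "vpypxvdppv", prune upward until reaching a node still needed by another word.
The suffix "v" (1 node) is used only by "vpypxvdppv"; "vpypxvdpp" is itself a stored word, so pruning stops there.
Nodes removed: 1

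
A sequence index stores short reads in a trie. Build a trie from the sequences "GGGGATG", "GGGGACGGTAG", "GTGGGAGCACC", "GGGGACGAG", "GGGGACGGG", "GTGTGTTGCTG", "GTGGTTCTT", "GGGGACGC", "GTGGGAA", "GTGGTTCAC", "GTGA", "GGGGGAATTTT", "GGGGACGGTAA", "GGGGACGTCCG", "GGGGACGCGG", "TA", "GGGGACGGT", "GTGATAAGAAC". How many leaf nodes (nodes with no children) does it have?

Leaves are exactly the stored words that no other stored word extends.
Those words: "GGGGACGAG", "GGGGACGCGG", "GGGGACGGG", "GGGGACGGTAA", "GGGGACGGTAG", "GGGGACGTCCG", "GGGGATG", "GGGGGAATTTT", "GTGATAAGAAC", "GTGGGAA", "GTGGGAGCACC", "GTGGTTCAC", "GTGGTTCTT", "GTGTGTTGCTG", "TA"
Leaf count: 15

15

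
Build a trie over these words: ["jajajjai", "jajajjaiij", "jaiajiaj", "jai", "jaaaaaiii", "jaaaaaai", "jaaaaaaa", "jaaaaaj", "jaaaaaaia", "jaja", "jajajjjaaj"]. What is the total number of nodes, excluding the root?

32

Trace insertions, counting only characters that open a new branch:
  "jajajjai" → 8 new (j, a, j, a, j, j, a, i)
  "jajajjaiij" → prefix "jajajjai" already present; 2 new (i, j)
  "jaiajiaj" → prefix "ja" already present; 6 new (i, a, j, i, a, j)
  "jai" → prefix "jai" already present; 0 new (none)
  "jaaaaaiii" → prefix "ja" already present; 7 new (a, a, a, a, i, i, i)
  "jaaaaaai" → prefix "jaaaaa" already present; 2 new (a, i)
  "jaaaaaaa" → prefix "jaaaaaa" already present; 1 new (a)
  "jaaaaaj" → prefix "jaaaaa" already present; 1 new (j)
  "jaaaaaaia" → prefix "jaaaaaai" already present; 1 new (a)
  "jaja" → prefix "jaja" already present; 0 new (none)
  "jajajjjaaj" → prefix "jajajj" already present; 4 new (j, a, a, j)
Total nodes = 8 + 2 + 6 + 0 + 7 + 2 + 1 + 1 + 1 + 0 + 4 = 32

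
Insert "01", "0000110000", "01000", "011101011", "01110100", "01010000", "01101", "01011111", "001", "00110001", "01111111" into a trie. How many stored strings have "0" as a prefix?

11

Traverse to the node for "0", then collect every word in that subtree.
Matches: "0000110000", "001", "00110001", "01", "01000", "01010000", "01011111", "01101", "01110100", "011101011", "01111111"
Count: 11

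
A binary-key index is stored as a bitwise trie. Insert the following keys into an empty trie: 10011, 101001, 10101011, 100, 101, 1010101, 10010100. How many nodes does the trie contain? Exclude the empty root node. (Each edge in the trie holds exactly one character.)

Insert word by word; a character creates a node only if that edge doesn't already exist:
  "10011" → 5 new (1, 0, 0, 1, 1)
  "101001" → prefix "10" already present; 4 new (1, 0, 0, 1)
  "10101011" → prefix "1010" already present; 4 new (1, 0, 1, 1)
  "100" → prefix "100" already present; 0 new (none)
  "101" → prefix "101" already present; 0 new (none)
  "1010101" → prefix "1010101" already present; 0 new (none)
  "10010100" → prefix "1001" already present; 4 new (0, 1, 0, 0)
Total nodes = 5 + 4 + 4 + 0 + 0 + 0 + 4 = 17

17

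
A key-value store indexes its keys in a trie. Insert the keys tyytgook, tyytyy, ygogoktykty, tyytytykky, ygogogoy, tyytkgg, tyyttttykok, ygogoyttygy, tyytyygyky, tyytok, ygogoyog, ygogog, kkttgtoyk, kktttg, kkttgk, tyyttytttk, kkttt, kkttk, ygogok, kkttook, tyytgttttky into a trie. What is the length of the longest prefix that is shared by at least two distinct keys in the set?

6

The deepest shared node is where two words last agree before diverging.
e.g. "tyytyy" and "tyytyygyky" share the prefix "tyytyy" of length 6; no pair shares a longer one.
Longest shared-prefix length: 6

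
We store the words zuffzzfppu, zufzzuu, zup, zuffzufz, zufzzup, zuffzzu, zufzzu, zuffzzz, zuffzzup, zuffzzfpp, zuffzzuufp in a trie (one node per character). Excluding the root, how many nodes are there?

25

For each word, the new-node count is its length minus the longest prefix already in the trie:
  "zuffzzfppu" → 10 new (z, u, f, f, z, z, f, p, p, u)
  "zufzzuu" → prefix "zuf" already present; 4 new (z, z, u, u)
  "zup" → prefix "zu" already present; 1 new (p)
  "zuffzufz" → prefix "zuffz" already present; 3 new (u, f, z)
  "zufzzup" → prefix "zufzzu" already present; 1 new (p)
  "zuffzzu" → prefix "zuffzz" already present; 1 new (u)
  "zufzzu" → prefix "zufzzu" already present; 0 new (none)
  "zuffzzz" → prefix "zuffzz" already present; 1 new (z)
  "zuffzzup" → prefix "zuffzzu" already present; 1 new (p)
  "zuffzzfpp" → prefix "zuffzzfpp" already present; 0 new (none)
  "zuffzzuufp" → prefix "zuffzzu" already present; 3 new (u, f, p)
Total nodes = 10 + 4 + 1 + 3 + 1 + 1 + 0 + 1 + 1 + 0 + 3 = 25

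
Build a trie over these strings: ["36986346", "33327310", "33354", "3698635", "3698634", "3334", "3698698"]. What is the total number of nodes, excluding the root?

21

For each word, the new-node count is its length minus the longest prefix already in the trie:
  "36986346" → 8 new (3, 6, 9, 8, 6, 3, 4, 6)
  "33327310" → prefix "3" already present; 7 new (3, 3, 2, 7, 3, 1, 0)
  "33354" → prefix "333" already present; 2 new (5, 4)
  "3698635" → prefix "369863" already present; 1 new (5)
  "3698634" → prefix "3698634" already present; 0 new (none)
  "3334" → prefix "333" already present; 1 new (4)
  "3698698" → prefix "36986" already present; 2 new (9, 8)
Total nodes = 8 + 7 + 2 + 1 + 0 + 1 + 2 = 21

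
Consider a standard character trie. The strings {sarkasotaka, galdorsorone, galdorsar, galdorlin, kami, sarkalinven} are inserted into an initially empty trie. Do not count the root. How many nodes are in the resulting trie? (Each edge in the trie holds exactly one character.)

38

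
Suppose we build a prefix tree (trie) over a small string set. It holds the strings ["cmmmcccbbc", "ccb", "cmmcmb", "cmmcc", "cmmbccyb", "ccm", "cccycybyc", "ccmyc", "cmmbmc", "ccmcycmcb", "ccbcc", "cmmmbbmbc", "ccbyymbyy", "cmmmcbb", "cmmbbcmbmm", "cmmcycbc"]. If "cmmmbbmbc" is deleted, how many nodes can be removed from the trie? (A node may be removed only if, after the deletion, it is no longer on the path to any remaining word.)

Walk "cmmmbbmbc" from the leaf back toward the root, removing each node that no remaining word uses.
The suffix "bbmbc" (5 nodes) is used only by "cmmmbbmbc"; the node for "cmmm" still has the child "c", so pruning stops there.
Nodes removed: 5

5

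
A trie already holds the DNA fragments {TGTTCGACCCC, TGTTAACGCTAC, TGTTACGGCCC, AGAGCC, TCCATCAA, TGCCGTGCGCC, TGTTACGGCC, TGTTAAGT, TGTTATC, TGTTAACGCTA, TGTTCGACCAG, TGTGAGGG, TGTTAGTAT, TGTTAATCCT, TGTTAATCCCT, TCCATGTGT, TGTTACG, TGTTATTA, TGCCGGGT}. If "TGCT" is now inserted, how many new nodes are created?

Walking "TGCT" from the root, the first 3 characters ("TGC") follow existing edges; "T" is the first miss.
Each of the 1 remaining characters creates one node.

1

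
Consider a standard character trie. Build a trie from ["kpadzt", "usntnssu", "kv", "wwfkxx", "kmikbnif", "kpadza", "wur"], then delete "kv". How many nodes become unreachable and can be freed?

A node on "kv"'s path can go only if nothing else ends at it or branches off below it.
The suffix "v" (1 node) is used only by "kv"; the node for "k" still has the child "p", so pruning stops there.
Nodes removed: 1

1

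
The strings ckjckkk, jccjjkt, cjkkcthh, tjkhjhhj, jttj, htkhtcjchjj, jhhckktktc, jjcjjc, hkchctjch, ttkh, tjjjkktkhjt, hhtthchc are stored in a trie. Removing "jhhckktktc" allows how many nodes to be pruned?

A node on "jhhckktktc"'s path can go only if nothing else ends at it or branches off below it.
The suffix "hhckktktc" (9 nodes) is used only by "jhhckktktc"; the node for "j" still has the child "c", so pruning stops there.
Nodes removed: 9

9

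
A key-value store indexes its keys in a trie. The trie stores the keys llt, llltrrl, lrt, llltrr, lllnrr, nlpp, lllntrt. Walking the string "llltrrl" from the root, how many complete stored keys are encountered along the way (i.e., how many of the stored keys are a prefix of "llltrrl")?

Walk "llltrrl" from the root; an end-of-word marker is hit whenever a stored word is a prefix of "llltrrl".
Prefixes of the query that are stored words: "llltrr", "llltrrl"
Count: 2

2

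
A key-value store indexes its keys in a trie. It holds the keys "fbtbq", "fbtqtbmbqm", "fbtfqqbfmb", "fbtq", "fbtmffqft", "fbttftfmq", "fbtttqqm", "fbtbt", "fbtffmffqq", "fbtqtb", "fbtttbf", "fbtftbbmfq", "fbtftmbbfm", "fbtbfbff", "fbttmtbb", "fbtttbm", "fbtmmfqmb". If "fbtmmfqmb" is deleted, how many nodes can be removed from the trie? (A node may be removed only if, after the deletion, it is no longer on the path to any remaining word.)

After clearing the end-marker at "fbtmmfqmb", prune upward until reaching a node still needed by another word.
The suffix "mfqmb" (5 nodes) is used only by "fbtmmfqmb"; the node for "fbtm" still has the child "f", so pruning stops there.
Nodes removed: 5

5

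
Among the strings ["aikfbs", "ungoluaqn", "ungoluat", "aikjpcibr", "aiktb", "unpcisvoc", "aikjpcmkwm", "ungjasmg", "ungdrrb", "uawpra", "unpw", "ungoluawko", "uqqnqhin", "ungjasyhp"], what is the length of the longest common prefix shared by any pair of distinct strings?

7

The deepest shared node is where two words last agree before diverging.
"ungoluaqn" and "ungoluat" agree on "ungolua" (7 characters) before diverging; nothing deeper is shared.
Longest shared-prefix length: 7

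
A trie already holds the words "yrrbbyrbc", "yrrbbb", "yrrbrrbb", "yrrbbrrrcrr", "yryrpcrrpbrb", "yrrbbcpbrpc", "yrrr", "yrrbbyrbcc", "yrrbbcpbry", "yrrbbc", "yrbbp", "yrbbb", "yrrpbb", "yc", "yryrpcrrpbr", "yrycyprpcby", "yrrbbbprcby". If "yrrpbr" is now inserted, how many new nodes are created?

1

The longest prefix of "yrrpbr" already in the trie is "yrrpb" (length 5).
Each of the 1 remaining characters creates one node.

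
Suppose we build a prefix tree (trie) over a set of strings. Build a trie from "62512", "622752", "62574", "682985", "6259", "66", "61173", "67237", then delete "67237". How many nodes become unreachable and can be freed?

After clearing the end-marker at "67237", prune upward until reaching a node still needed by another word.
The suffix "7237" (4 nodes) is used only by "67237"; the node for "6" still has the child "2", so pruning stops there.
Nodes removed: 4

4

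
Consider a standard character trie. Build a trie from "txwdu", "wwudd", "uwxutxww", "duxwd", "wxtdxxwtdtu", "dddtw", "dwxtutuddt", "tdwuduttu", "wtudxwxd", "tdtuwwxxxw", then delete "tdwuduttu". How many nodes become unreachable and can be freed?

Walk "tdwuduttu" from the leaf back toward the root, removing each node that no remaining word uses.
The suffix "wuduttu" (7 nodes) is used only by "tdwuduttu"; the node for "td" still has the child "t", so pruning stops there.
Nodes removed: 7

7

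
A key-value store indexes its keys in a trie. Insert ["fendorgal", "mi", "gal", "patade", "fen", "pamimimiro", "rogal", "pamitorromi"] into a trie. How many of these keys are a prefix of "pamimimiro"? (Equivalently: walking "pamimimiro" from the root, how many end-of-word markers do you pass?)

1

Check each prefix of "pamimimiro" against the stored set — each match is an end-marker on the path.
Prefixes of the query that are stored words: "pamimimiro"
Count: 1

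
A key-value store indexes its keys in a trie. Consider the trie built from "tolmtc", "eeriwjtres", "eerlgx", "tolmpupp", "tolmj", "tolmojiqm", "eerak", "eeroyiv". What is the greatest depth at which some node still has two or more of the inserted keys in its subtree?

Equivalently: take the maximum, over all pairs, of their longest common prefix length.
"tolmj" and "tolmojiqm" agree on "tolm" (4 characters) before diverging; nothing deeper is shared.
Longest shared-prefix length: 4

4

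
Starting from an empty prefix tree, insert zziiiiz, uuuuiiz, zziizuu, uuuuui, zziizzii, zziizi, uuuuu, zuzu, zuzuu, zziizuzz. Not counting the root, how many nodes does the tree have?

29

Trie structure (* marks end of a word):
(root)
├─ u
│  └─ u
│     └─ u
│        └─ u
│           ├─ i
│           │  └─ i
│           │     └─ z *
│           └─ u *
│              └─ i *
└─ z
   ├─ u
   │  └─ z
   │     └─ u *
   │        └─ u *
   └─ z
      └─ i
         └─ i
            ├─ i
            │  └─ i
            │     └─ z *
            └─ z
               ├─ i *
               ├─ u
               │  ├─ u *
               │  └─ z
               │     └─ z *
               └─ z
                  └─ i
                     └─ i *
Counting every labelled node above: 29.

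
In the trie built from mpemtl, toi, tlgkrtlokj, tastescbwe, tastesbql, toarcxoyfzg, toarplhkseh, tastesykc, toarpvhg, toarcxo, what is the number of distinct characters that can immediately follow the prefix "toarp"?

2

The children of the "toarp" node are the distinct next characters among strings starting with "toarp".
Distinct next characters after "toarp": l, v.
That node has 2 child edges.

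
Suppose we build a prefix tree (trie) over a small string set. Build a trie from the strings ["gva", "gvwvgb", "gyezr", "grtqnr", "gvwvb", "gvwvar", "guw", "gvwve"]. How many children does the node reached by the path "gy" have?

1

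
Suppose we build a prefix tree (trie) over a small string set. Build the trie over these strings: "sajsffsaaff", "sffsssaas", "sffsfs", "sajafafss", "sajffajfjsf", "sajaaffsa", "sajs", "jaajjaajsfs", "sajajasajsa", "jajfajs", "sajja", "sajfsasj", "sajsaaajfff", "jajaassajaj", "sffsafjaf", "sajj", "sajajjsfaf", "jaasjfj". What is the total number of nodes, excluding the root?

Trace insertions, counting only characters that open a new branch:
  "sajsffsaaff" → 11 new (s, a, j, s, f, f, s, a, a, f, f)
  "sffsssaas" → prefix "s" already present; 8 new (f, f, s, s, s, a, a, s)
  "sffsfs" → prefix "sffs" already present; 2 new (f, s)
  "sajafafss" → prefix "saj" already present; 6 new (a, f, a, f, s, s)
  "sajffajfjsf" → prefix "saj" already present; 8 new (f, f, a, j, f, j, s, f)
  "sajaaffsa" → prefix "saja" already present; 5 new (a, f, f, s, a)
  "sajs" → prefix "sajs" already present; 0 new (none)
  "jaajjaajsfs" → 11 new (j, a, a, j, j, a, a, j, s, f, s)
  "sajajasajsa" → prefix "saja" already present; 7 new (j, a, s, a, j, s, a)
  "jajfajs" → prefix "ja" already present; 5 new (j, f, a, j, s)
  "sajja" → prefix "saj" already present; 2 new (j, a)
  "sajfsasj" → prefix "sajf" already present; 4 new (s, a, s, j)
  "sajsaaajfff" → prefix "sajs" already present; 7 new (a, a, a, j, f, f, f)
  "jajaassajaj" → prefix "jaj" already present; 8 new (a, a, s, s, a, j, a, j)
  "sffsafjaf" → prefix "sffs" already present; 5 new (a, f, j, a, f)
  "sajj" → prefix "sajj" already present; 0 new (none)
  "sajajjsfaf" → prefix "sajaj" already present; 5 new (j, s, f, a, f)
  "jaasjfj" → prefix "jaa" already present; 4 new (s, j, f, j)
Total nodes = 11 + 8 + 2 + 6 + 8 + 5 + 0 + 11 + 7 + 5 + 2 + 4 + 7 + 8 + 5 + 0 + 5 + 4 = 98

98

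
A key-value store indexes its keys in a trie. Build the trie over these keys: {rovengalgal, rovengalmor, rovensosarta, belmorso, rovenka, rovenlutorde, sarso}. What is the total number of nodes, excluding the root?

Count nodes per top-level branch (shared prefixes stored once):
  'b'-branch (belmorso): 8 nodes
  'r'-branch (rovengalgal, rovengalmor, rovenka, rovenlutorde, rovensosarta): 30 nodes
  's'-branch (sarso): 5 nodes
Sum: 43

43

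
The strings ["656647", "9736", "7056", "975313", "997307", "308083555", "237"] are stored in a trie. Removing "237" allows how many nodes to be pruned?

3

A node on "237"'s path can go only if nothing else ends at it or branches off below it.
No other word shares any prefix with "237", so all 3 of its nodes go.
Nodes removed: 3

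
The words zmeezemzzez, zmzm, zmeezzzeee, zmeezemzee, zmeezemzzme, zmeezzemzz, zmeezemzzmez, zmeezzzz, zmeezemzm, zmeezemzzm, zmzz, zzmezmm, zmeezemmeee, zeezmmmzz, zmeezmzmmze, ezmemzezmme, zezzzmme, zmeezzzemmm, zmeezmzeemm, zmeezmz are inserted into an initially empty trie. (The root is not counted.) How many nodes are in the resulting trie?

78

Count nodes per top-level branch (shared prefixes stored once):
  'e'-branch (ezmemzezmme): 11 nodes
  'z'-branch (zeezmmmzz, zezzzmme, zmeezemmeee, zmeezemzee, zmeezemzm, zmeezemzzez, zmeezemzzm, zmeezemzzme, zmeezemzzmez, zmeezmz, zmeezmzeemm, zmeezmzmmze, zmeezzemzz, zmeezzzeee, zmeezzzemmm, zmeezzzz, zmzm, zmzz, zzmezmm): 67 nodes
Sum: 78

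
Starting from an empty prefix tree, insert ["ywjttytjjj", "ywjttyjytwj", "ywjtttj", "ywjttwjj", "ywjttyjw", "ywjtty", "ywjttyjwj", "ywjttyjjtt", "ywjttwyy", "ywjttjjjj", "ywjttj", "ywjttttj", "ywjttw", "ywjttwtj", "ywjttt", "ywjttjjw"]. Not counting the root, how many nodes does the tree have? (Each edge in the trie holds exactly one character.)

Trie structure (* marks end of a word):
(root)
└─ y
   └─ w
      └─ j
         └─ t
            └─ t
               ├─ j *
               │  └─ j
               │     ├─ j
               │     │  └─ j *
               │     └─ w *
               ├─ t *
               │  ├─ j *
               │  └─ t
               │     └─ j *
               ├─ w *
               │  ├─ j
               │  │  └─ j *
               │  ├─ t
               │  │  └─ j *
               │  └─ y
               │     └─ y *
               └─ y *
                  ├─ j
                  │  ├─ j
                  │  │  └─ t
                  │  │     └─ t *
                  │  ├─ w *
                  │  │  └─ j *
                  │  └─ y
                  │     └─ t
                  │        └─ w
                  │           └─ j *
                  └─ t
                     └─ j
                        └─ j
                           └─ j *
Counting every labelled node above: 36.

36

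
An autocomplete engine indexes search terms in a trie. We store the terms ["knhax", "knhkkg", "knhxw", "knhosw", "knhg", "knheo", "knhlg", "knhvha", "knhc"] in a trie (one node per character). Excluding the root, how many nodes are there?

22

Trie structure (* marks end of a word):
(root)
└─ k
   └─ n
      └─ h
         ├─ a
         │  └─ x *
         ├─ c *
         ├─ e
         │  └─ o *
         ├─ g *
         ├─ k
         │  └─ k
         │     └─ g *
         ├─ l
         │  └─ g *
         ├─ o
         │  └─ s
         │     └─ w *
         ├─ v
         │  └─ h
         │     └─ a *
         └─ x
            └─ w *
Counting every labelled node above: 22.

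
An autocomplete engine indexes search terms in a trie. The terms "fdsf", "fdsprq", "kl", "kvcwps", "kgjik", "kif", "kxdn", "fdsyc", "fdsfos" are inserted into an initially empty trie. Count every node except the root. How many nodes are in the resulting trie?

27

Count nodes per top-level branch (shared prefixes stored once):
  'f'-branch (fdsf, fdsfos, fdsprq, fdsyc): 11 nodes
  'k'-branch (kgjik, kif, kl, kvcwps, kxdn): 16 nodes
Sum: 27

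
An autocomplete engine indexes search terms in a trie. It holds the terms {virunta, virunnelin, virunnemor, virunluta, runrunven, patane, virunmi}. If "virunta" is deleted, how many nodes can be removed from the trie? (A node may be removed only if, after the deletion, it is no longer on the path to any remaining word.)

Walk "virunta" from the leaf back toward the root, removing each node that no remaining word uses.
The suffix "ta" (2 nodes) is used only by "virunta"; the node for "virun" still has the child "n", so pruning stops there.
Nodes removed: 2

2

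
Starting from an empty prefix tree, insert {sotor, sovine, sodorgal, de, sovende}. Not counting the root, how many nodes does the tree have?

21

Insert word by word; a character creates a node only if that edge doesn't already exist:
  "sotor" → 5 new (s, o, t, o, r)
  "sovine" → prefix "so" already present; 4 new (v, i, n, e)
  "sodorgal" → prefix "so" already present; 6 new (d, o, r, g, a, l)
  "de" → 2 new (d, e)
  "sovende" → prefix "sov" already present; 4 new (e, n, d, e)
Total nodes = 5 + 4 + 6 + 2 + 4 = 21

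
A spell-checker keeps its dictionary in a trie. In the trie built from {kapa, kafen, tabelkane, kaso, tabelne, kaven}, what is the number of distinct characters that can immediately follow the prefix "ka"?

Follow the path "ka" to its node, then look at its outgoing edges.
Distinct next characters after "ka": f, p, s, v.
That node has 4 child edges.

4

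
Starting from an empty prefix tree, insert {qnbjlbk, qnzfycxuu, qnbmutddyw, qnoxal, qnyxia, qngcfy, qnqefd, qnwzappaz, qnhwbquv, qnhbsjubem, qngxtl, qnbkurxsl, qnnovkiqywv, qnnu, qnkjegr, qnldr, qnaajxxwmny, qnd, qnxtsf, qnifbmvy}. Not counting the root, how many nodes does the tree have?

Trace insertions, counting only characters that open a new branch:
  "qnbjlbk" → 7 new (q, n, b, j, l, b, k)
  "qnzfycxuu" → prefix "qn" already present; 7 new (z, f, y, c, x, u, u)
  "qnbmutddyw" → prefix "qnb" already present; 7 new (m, u, t, d, d, y, w)
  "qnoxal" → prefix "qn" already present; 4 new (o, x, a, l)
  "qnyxia" → prefix "qn" already present; 4 new (y, x, i, a)
  "qngcfy" → prefix "qn" already present; 4 new (g, c, f, y)
  "qnqefd" → prefix "qn" already present; 4 new (q, e, f, d)
  "qnwzappaz" → prefix "qn" already present; 7 new (w, z, a, p, p, a, z)
  "qnhwbquv" → prefix "qn" already present; 6 new (h, w, b, q, u, v)
  "qnhbsjubem" → prefix "qnh" already present; 7 new (b, s, j, u, b, e, m)
  "qngxtl" → prefix "qng" already present; 3 new (x, t, l)
  "qnbkurxsl" → prefix "qnb" already present; 6 new (k, u, r, x, s, l)
  "qnnovkiqywv" → prefix "qn" already present; 9 new (n, o, v, k, i, q, y, w, v)
  "qnnu" → prefix "qnn" already present; 1 new (u)
  "qnkjegr" → prefix "qn" already present; 5 new (k, j, e, g, r)
  "qnldr" → prefix "qn" already present; 3 new (l, d, r)
  "qnaajxxwmny" → prefix "qn" already present; 9 new (a, a, j, x, x, w, m, n, y)
  "qnd" → prefix "qn" already present; 1 new (d)
  "qnxtsf" → prefix "qn" already present; 4 new (x, t, s, f)
  "qnifbmvy" → prefix "qn" already present; 6 new (i, f, b, m, v, y)
Total nodes = 7 + 7 + 7 + 4 + 4 + 4 + 4 + 7 + 6 + 7 + 3 + 6 + 9 + 1 + 5 + 3 + 9 + 1 + 4 + 6 = 104

104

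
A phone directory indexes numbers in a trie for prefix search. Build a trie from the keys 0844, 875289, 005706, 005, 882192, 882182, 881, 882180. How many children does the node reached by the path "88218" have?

2

Walk "88218" from the root, arriving at one node.
Distinct next characters after "88218": 0, 2.
That node has 2 child edges.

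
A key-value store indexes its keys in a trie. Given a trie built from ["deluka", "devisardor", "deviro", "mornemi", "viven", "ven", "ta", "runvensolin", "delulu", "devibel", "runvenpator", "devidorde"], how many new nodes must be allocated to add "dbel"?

3

"d" is already a path in the trie; the remaining "bel" must be added.
New nodes needed: |"dbel"| − 1 = 4 − 1 = 3.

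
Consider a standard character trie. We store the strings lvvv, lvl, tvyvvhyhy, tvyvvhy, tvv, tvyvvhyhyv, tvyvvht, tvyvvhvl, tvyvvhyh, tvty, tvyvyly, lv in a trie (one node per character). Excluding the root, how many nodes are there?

Trie structure (* marks end of a word):
(root)
├─ l
│  └─ v *
│     ├─ l *
│     └─ v
│        └─ v *
└─ t
   └─ v
      ├─ t
      │  └─ y *
      ├─ v *
      └─ y
         └─ v
            ├─ v
            │  └─ h
            │     ├─ t *
            │     ├─ v
            │     │  └─ l *
            │     └─ y *
            │        └─ h *
            │           └─ y *
            │              └─ v *
            └─ y
               └─ l
                  └─ y *
Counting every labelled node above: 24.

24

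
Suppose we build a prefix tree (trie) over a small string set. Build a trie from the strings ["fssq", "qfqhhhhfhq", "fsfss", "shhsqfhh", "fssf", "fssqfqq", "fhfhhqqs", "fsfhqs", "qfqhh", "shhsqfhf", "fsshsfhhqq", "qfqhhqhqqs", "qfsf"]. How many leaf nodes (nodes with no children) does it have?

11

Leaves are exactly the stored words that no other stored word extends.
Those words: "fhfhhqqs", "fsfhqs", "fsfss", "fssf", "fsshsfhhqq", "fssqfqq", "qfqhhhhfhq", "qfqhhqhqqs", "qfsf", "shhsqfhf", "shhsqfhh"
Leaf count: 11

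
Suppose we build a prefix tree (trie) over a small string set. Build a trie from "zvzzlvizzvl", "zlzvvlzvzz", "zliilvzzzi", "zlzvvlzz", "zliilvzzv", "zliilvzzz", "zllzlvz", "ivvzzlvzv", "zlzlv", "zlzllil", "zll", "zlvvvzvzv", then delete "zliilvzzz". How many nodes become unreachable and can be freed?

Walk "zliilvzzz" from the leaf back toward the root, removing each node that no remaining word uses.
Every node on "zliilvzzz" is still needed (e.g. by "zliilvzzzi"), so nothing is freed.
Nodes removed: 0

0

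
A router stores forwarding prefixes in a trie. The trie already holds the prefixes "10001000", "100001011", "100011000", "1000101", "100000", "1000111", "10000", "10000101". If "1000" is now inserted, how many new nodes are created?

0

"1000" is already a full path in the trie; only an end-marker is added.
No new nodes are needed: 0.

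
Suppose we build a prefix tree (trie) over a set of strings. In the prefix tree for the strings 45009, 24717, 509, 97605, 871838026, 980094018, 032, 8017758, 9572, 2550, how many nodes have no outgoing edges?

10

Leaves are exactly the stored words that no other stored word extends.
Those words: "032", "24717", "2550", "45009", "509", "8017758", "871838026", "9572", "97605", "980094018"
Leaf count: 10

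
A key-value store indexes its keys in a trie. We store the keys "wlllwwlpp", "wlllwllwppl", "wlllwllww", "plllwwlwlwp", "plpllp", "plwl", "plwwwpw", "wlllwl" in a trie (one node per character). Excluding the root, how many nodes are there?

37

Count nodes per top-level branch (shared prefixes stored once):
  'p'-branch (plllwwlwlwp, plpllp, plwl, plwwwpw): 21 nodes
  'w'-branch (wlllwl, wlllwllwppl, wlllwllww, wlllwwlpp): 16 nodes
Sum: 37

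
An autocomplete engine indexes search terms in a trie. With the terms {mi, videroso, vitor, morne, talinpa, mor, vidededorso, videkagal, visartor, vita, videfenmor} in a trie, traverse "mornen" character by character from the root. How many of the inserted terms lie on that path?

2

Traverse "mornen" character by character; count nodes along the way that are marked as word ends.
Prefixes of the query that are stored words: "mor", "morne"
Count: 2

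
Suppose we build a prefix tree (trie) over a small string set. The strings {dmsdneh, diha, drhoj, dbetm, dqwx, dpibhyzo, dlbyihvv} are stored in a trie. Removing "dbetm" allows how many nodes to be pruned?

4

A node on "dbetm"'s path can go only if nothing else ends at it or branches off below it.
The suffix "betm" (4 nodes) is used only by "dbetm"; the node for "d" still has the child "m", so pruning stops there.
Nodes removed: 4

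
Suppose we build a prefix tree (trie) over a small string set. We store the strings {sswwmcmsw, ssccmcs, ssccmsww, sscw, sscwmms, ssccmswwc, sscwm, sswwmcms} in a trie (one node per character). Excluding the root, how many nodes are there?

Count nodes per top-level branch (shared prefixes stored once):
  's'-branch (ssccmcs, ssccmsww, ssccmswwc, sscw, sscwm, sscwmms, sswwmcms, sswwmcmsw): 22 nodes
Sum: 22

22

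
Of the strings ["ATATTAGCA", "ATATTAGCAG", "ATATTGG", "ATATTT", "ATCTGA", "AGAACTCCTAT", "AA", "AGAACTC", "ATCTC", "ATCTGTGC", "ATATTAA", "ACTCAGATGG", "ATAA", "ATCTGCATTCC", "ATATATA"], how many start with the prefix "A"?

Filter for entries beginning with "A":
Words under "A": AA, ACTCAGATGG, AGAACTC, AGAACTCCTAT, ATAA, ATATATA, ATATTAA, ATATTAGCA, ATATTAGCAG, ATATTGG, ATATTT, ATCTC, ATCTGA, ATCTGCATTCC, ATCTGTGC
Count: 15

15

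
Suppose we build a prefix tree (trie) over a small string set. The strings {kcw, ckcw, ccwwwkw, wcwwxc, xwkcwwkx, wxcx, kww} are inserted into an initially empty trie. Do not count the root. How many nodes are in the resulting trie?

32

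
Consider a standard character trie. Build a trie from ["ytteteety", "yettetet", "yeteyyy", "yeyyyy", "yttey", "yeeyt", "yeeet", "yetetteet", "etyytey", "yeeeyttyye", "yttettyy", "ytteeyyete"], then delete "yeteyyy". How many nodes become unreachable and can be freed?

3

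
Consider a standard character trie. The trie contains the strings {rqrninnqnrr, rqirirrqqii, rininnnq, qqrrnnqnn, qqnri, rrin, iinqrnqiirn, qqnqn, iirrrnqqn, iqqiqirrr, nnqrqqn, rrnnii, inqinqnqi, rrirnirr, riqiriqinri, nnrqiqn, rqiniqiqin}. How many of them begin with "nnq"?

1

Traverse to the node for "nnq", then collect every word in that subtree.
Matches: "nnqrqqn"
Count: 1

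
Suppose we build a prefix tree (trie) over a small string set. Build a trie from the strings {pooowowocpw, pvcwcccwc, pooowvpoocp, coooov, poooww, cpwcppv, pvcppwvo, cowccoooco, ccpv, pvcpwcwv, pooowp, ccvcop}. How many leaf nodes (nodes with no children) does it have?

12

A leaf is a node with no children — equivalently, the end of a word that is not a proper prefix of any other stored word.
Those words: "ccpv", "ccvcop", "coooov", "cowccoooco", "cpwcppv", "pooowowocpw", "pooowp", "pooowvpoocp", "poooww", "pvcppwvo", "pvcpwcwv", "pvcwcccwc"
Leaf count: 12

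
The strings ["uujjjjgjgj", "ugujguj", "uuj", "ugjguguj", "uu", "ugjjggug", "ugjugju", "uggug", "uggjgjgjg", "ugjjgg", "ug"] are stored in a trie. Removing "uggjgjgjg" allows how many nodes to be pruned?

After clearing the end-marker at "uggjgjgjg", prune upward until reaching a node still needed by another word.
The suffix "jgjgjg" (6 nodes) is used only by "uggjgjgjg"; the node for "ugg" still has the child "u", so pruning stops there.
Nodes removed: 6

6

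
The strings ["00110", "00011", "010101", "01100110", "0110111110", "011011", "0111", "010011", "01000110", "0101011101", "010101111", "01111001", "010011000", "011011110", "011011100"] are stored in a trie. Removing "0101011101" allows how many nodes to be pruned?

Walk "0101011101" from the leaf back toward the root, removing each node that no remaining word uses.
The suffix "01" (2 nodes) is used only by "0101011101"; the node for "01010111" still has the child "1", so pruning stops there.
Nodes removed: 2

2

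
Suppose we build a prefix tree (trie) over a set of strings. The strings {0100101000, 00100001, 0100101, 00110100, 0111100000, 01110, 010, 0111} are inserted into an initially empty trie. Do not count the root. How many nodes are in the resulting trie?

For each word, the new-node count is its length minus the longest prefix already in the trie:
  "0100101000" → 10 new (0, 1, 0, 0, 1, 0, 1, 0, 0, 0)
  "00100001" → prefix "0" already present; 7 new (0, 1, 0, 0, 0, 0, 1)
  "0100101" → prefix "0100101" already present; 0 new (none)
  "00110100" → prefix "001" already present; 5 new (1, 0, 1, 0, 0)
  "0111100000" → prefix "01" already present; 8 new (1, 1, 1, 0, 0, 0, 0, 0)
  "01110" → prefix "0111" already present; 1 new (0)
  "010" → prefix "010" already present; 0 new (none)
  "0111" → prefix "0111" already present; 0 new (none)
Total nodes = 10 + 7 + 0 + 5 + 8 + 1 + 0 + 0 = 31

31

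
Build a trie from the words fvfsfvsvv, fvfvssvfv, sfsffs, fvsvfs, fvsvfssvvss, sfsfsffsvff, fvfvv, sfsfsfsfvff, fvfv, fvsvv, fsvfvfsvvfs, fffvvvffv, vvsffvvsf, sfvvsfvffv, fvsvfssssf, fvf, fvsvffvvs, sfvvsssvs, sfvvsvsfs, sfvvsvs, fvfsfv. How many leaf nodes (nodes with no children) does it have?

16

A leaf is a node with no children — equivalently, the end of a word that is not a proper prefix of any other stored word.
Those words: "fffvvvffv", "fsvfvfsvvfs", "fvfsfvsvv", "fvfvssvfv", "fvfvv", "fvsvffvvs", "fvsvfssssf", "fvsvfssvvss", "fvsvv", "sfsffs", "sfsfsffsvff", "sfsfsfsfvff", "sfvvsfvffv", "sfvvsssvs", "sfvvsvsfs", "vvsffvvsf"
Leaf count: 16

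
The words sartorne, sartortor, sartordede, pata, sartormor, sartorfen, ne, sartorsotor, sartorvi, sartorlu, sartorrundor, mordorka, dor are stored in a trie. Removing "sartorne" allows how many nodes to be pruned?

After clearing the end-marker at "sartorne", prune upward until reaching a node still needed by another word.
The suffix "ne" (2 nodes) is used only by "sartorne"; the node for "sartor" still has the child "t", so pruning stops there.
Nodes removed: 2

2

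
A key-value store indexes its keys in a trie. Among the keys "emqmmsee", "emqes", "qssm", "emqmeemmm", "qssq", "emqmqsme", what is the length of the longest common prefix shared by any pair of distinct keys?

Look for the deepest trie node that still has at least two words in its subtree.
"emqmeemmm" and "emqmmsee" agree on "emqm" (4 characters) before diverging; nothing deeper is shared.
Longest shared-prefix length: 4

4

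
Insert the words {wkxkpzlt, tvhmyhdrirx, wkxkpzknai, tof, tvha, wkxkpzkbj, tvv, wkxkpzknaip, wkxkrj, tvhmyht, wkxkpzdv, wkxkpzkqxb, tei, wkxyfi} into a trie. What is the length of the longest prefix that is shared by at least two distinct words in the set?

10

Look for the deepest trie node that still has at least two words in its subtree.
"wkxkpzknai" and "wkxkpzknaip" agree on "wkxkpzknai" (10 characters) before diverging; nothing deeper is shared.
Longest shared-prefix length: 10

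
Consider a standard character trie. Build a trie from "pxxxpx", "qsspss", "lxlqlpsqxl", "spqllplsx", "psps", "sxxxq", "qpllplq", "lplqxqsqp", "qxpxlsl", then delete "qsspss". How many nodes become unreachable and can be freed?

Walk "qsspss" from the leaf back toward the root, removing each node that no remaining word uses.
The suffix "sspss" (5 nodes) is used only by "qsspss"; the node for "q" still has the child "p", so pruning stops there.
Nodes removed: 5

5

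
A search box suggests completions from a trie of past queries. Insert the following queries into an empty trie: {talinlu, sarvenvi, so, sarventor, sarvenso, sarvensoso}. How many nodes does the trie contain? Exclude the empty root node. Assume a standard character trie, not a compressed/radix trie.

Trie structure (* marks end of a word):
(root)
├─ s
│  ├─ a
│  │  └─ r
│  │     └─ v
│  │        └─ e
│  │           └─ n
│  │              ├─ s
│  │              │  └─ o *
│  │              │     └─ s
│  │              │        └─ o *
│  │              ├─ t
│  │              │  └─ o
│  │              │     └─ r *
│  │              └─ v
│  │                 └─ i *
│  └─ o *
└─ t
   └─ a
      └─ l
         └─ i
            └─ n
               └─ l
                  └─ u *
Counting every labelled node above: 23.

23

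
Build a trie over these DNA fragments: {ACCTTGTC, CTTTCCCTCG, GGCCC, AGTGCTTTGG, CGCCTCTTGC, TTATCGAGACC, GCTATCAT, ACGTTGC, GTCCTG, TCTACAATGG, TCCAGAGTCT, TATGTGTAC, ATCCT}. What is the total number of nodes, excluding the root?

98

Insert word by word; a character creates a node only if that edge doesn't already exist:
  "ACCTTGTC" → 8 new (A, C, C, T, T, G, T, C)
  "CTTTCCCTCG" → 10 new (C, T, T, T, C, C, C, T, C, G)
  "GGCCC" → 5 new (G, G, C, C, C)
  "AGTGCTTTGG" → prefix "A" already present; 9 new (G, T, G, C, T, T, T, G, G)
  "CGCCTCTTGC" → prefix "C" already present; 9 new (G, C, C, T, C, T, T, G, C)
  "TTATCGAGACC" → 11 new (T, T, A, T, C, G, A, G, A, C, C)
  "GCTATCAT" → prefix "G" already present; 7 new (C, T, A, T, C, A, T)
  "ACGTTGC" → prefix "AC" already present; 5 new (G, T, T, G, C)
  "GTCCTG" → prefix "G" already present; 5 new (T, C, C, T, G)
  "TCTACAATGG" → prefix "T" already present; 9 new (C, T, A, C, A, A, T, G, G)
  "TCCAGAGTCT" → prefix "TC" already present; 8 new (C, A, G, A, G, T, C, T)
  "TATGTGTAC" → prefix "T" already present; 8 new (A, T, G, T, G, T, A, C)
  "ATCCT" → prefix "A" already present; 4 new (T, C, C, T)
Total nodes = 8 + 10 + 5 + 9 + 9 + 11 + 7 + 5 + 5 + 9 + 8 + 8 + 4 = 98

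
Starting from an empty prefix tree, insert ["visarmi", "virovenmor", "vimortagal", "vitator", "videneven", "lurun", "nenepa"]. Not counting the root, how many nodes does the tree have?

46

Insert word by word; a character creates a node only if that edge doesn't already exist:
  "visarmi" → 7 new (v, i, s, a, r, m, i)
  "virovenmor" → prefix "vi" already present; 8 new (r, o, v, e, n, m, o, r)
  "vimortagal" → prefix "vi" already present; 8 new (m, o, r, t, a, g, a, l)
  "vitator" → prefix "vi" already present; 5 new (t, a, t, o, r)
  "videneven" → prefix "vi" already present; 7 new (d, e, n, e, v, e, n)
  "lurun" → 5 new (l, u, r, u, n)
  "nenepa" → 6 new (n, e, n, e, p, a)
Total nodes = 7 + 8 + 8 + 5 + 7 + 5 + 6 = 46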